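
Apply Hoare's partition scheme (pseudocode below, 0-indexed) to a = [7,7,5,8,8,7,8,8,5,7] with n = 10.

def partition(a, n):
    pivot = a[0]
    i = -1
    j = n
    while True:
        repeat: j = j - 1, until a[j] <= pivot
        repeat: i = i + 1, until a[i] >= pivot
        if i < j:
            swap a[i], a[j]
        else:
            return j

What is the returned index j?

pivot = a[0] = 7; i = -1, j = 10
j→9 (a[9]=7≤7), i→0 (a[0]=7≥7); i<j, swap → [7,7,5,8,8,7,8,8,5,7]
j→8 (a[8]=5≤7), i→1 (a[1]=7≥7); i<j, swap → [7,5,5,8,8,7,8,8,7,7]
j→5 (a[5]=7≤7), i→3 (a[3]=8≥7); i<j, swap → [7,5,5,7,8,8,8,8,7,7]
j→3, i→4; i≥j, return j=3. a = [7,5,5,7,8,8,8,8,7,7]

3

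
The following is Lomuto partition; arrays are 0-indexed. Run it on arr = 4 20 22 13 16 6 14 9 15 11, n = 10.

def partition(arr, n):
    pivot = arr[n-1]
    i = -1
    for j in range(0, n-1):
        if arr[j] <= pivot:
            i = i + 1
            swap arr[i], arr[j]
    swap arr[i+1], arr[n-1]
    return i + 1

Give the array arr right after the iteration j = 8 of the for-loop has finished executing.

4 6 9 13 16 20 14 22 15 11

pivot = arr[9] = 11; i = -1
j=0: arr[0]=4 ≤ 11 → i=0, swap arr[0],arr[0] (no change) → 4 20 22 13 16 6 14 9 15 11
j=1: arr[1]=20 > 11 → no swap
j=2: arr[2]=22 > 11 → no swap
j=3: arr[3]=13 > 11 → no swap
j=4: arr[4]=16 > 11 → no swap
j=5: arr[5]=6 ≤ 11 → i=1, swap arr[1],arr[5] → 4 6 22 13 16 20 14 9 15 11
j=6: arr[6]=14 > 11 → no swap
j=7: arr[7]=9 ≤ 11 → i=2, swap arr[2],arr[7] → 4 6 9 13 16 20 14 22 15 11
j=8: arr[8]=15 > 11 → no swap
(after j=8) arr = 4 6 9 13 16 20 14 22 15 11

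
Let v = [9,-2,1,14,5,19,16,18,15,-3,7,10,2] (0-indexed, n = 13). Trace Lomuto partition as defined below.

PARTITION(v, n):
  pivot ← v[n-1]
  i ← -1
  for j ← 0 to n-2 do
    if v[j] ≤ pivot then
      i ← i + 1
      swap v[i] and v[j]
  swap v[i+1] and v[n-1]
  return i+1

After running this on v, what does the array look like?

pivot=2, i=-1
j=0: 9>2, skip
j=1: -2≤2, i=0, swap(0,1) ⇒ [-2,9,1,14,5,19,16,18,15,-3,7,10,2]
j=2: 1≤2, i=1, swap(1,2) ⇒ [-2,1,9,14,5,19,16,18,15,-3,7,10,2]
j=3: 14>2, skip
j=4: 5>2, skip
j=5: 19>2, skip
j=6: 16>2, skip
j=7: 18>2, skip
j=8: 15>2, skip
j=9: -3≤2, i=2, swap(2,9) ⇒ [-2,1,-3,14,5,19,16,18,15,9,7,10,2]
j=10: 7>2, skip
j=11: 10>2, skip
swap(3,12) ⇒ [-2,1,-3,2,5,19,16,18,15,9,7,10,14]; return 3

[-2,1,-3,2,5,19,16,18,15,9,7,10,14]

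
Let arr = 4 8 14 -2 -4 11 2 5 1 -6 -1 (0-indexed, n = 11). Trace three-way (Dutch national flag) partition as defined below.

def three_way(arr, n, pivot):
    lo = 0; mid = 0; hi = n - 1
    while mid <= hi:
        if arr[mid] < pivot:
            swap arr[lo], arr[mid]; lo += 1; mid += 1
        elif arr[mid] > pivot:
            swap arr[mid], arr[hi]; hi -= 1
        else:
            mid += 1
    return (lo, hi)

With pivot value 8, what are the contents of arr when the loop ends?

4 -1 -2 -4 -6 2 5 1 8 11 14

pivot = 8; lo=0, mid=0, hi=10
arr[mid]=4<8: swap arr[0],arr[0]; lo=1,mid=1 → 4 8 14 -2 -4 11 2 5 1 -6 -1
arr[mid]=8=8: mid=2
arr[mid]=14>8: swap arr[2],arr[10]; hi=9 → 4 8 -1 -2 -4 11 2 5 1 -6 14
arr[mid]=-1<8: swap arr[1],arr[2]; lo=2,mid=3 → 4 -1 8 -2 -4 11 2 5 1 -6 14
arr[mid]=-2<8: swap arr[2],arr[3]; lo=3,mid=4 → 4 -1 -2 8 -4 11 2 5 1 -6 14
arr[mid]=-4<8: swap arr[3],arr[4]; lo=4,mid=5 → 4 -1 -2 -4 8 11 2 5 1 -6 14
arr[mid]=11>8: swap arr[5],arr[9]; hi=8 → 4 -1 -2 -4 8 -6 2 5 1 11 14
arr[mid]=-6<8: swap arr[4],arr[5]; lo=5,mid=6 → 4 -1 -2 -4 -6 8 2 5 1 11 14
arr[mid]=2<8: swap arr[5],arr[6]; lo=6,mid=7 → 4 -1 -2 -4 -6 2 8 5 1 11 14
arr[mid]=5<8: swap arr[6],arr[7]; lo=7,mid=8 → 4 -1 -2 -4 -6 2 5 8 1 11 14
arr[mid]=1<8: swap arr[7],arr[8]; lo=8,mid=9 → 4 -1 -2 -4 -6 2 5 1 8 11 14
end: lo=8, hi=8; arr = 4 -1 -2 -4 -6 2 5 1 8 11 14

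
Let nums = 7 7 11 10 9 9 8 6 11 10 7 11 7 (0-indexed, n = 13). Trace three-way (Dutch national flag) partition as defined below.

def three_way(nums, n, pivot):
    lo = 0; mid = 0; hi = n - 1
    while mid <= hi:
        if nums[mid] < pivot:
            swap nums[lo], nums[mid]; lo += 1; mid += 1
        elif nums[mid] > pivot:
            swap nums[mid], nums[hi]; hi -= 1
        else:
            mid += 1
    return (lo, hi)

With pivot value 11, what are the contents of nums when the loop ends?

7 7 10 9 9 8 6 10 7 7 11 11 11

lo=0 mid=0 hi=12
7<11: swap(0,0), lo=1 mid=1 ⇒ 7 7 11 10 9 9 8 6 11 10 7 11 7
7<11: swap(1,1), lo=2 mid=2 ⇒ 7 7 11 10 9 9 8 6 11 10 7 11 7
11=11: mid=3
10<11: swap(2,3), lo=3 mid=4 ⇒ 7 7 10 11 9 9 8 6 11 10 7 11 7
9<11: swap(3,4), lo=4 mid=5 ⇒ 7 7 10 9 11 9 8 6 11 10 7 11 7
9<11: swap(4,5), lo=5 mid=6 ⇒ 7 7 10 9 9 11 8 6 11 10 7 11 7
8<11: swap(5,6), lo=6 mid=7 ⇒ 7 7 10 9 9 8 11 6 11 10 7 11 7
6<11: swap(6,7), lo=7 mid=8 ⇒ 7 7 10 9 9 8 6 11 11 10 7 11 7
11=11: mid=9
10<11: swap(7,9), lo=8 mid=10 ⇒ 7 7 10 9 9 8 6 10 11 11 7 11 7
7<11: swap(8,10), lo=9 mid=11 ⇒ 7 7 10 9 9 8 6 10 7 11 11 11 7
11=11: mid=12
7<11: swap(9,12), lo=10 mid=13 ⇒ 7 7 10 9 9 8 6 10 7 7 11 11 11
done. lo=10 hi=12; nums=7 7 10 9 9 8 6 10 7 7 11 11 11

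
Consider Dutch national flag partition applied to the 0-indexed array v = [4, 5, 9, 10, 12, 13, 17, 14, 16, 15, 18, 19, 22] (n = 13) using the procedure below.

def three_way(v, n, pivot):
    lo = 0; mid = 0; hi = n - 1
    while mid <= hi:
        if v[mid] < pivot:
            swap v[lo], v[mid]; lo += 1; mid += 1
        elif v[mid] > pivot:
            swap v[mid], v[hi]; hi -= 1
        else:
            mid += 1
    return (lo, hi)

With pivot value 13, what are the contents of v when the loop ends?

[4, 5, 9, 10, 12, 13, 14, 16, 15, 18, 19, 22, 17]

pivot = 13; lo=0, mid=0, hi=12
v[mid]=4<13: swap v[0],v[0]; lo=1,mid=1 → [4, 5, 9, 10, 12, 13, 17, 14, 16, 15, 18, 19, 22]
v[mid]=5<13: swap v[1],v[1]; lo=2,mid=2 → [4, 5, 9, 10, 12, 13, 17, 14, 16, 15, 18, 19, 22]
v[mid]=9<13: swap v[2],v[2]; lo=3,mid=3 → [4, 5, 9, 10, 12, 13, 17, 14, 16, 15, 18, 19, 22]
v[mid]=10<13: swap v[3],v[3]; lo=4,mid=4 → [4, 5, 9, 10, 12, 13, 17, 14, 16, 15, 18, 19, 22]
v[mid]=12<13: swap v[4],v[4]; lo=5,mid=5 → [4, 5, 9, 10, 12, 13, 17, 14, 16, 15, 18, 19, 22]
v[mid]=13=13: mid=6
v[mid]=17>13: swap v[6],v[12]; hi=11 → [4, 5, 9, 10, 12, 13, 22, 14, 16, 15, 18, 19, 17]
v[mid]=22>13: swap v[6],v[11]; hi=10 → [4, 5, 9, 10, 12, 13, 19, 14, 16, 15, 18, 22, 17]
v[mid]=19>13: swap v[6],v[10]; hi=9 → [4, 5, 9, 10, 12, 13, 18, 14, 16, 15, 19, 22, 17]
v[mid]=18>13: swap v[6],v[9]; hi=8 → [4, 5, 9, 10, 12, 13, 15, 14, 16, 18, 19, 22, 17]
v[mid]=15>13: swap v[6],v[8]; hi=7 → [4, 5, 9, 10, 12, 13, 16, 14, 15, 18, 19, 22, 17]
v[mid]=16>13: swap v[6],v[7]; hi=6 → [4, 5, 9, 10, 12, 13, 14, 16, 15, 18, 19, 22, 17]
v[mid]=14>13: swap v[6],v[6]; hi=5 → [4, 5, 9, 10, 12, 13, 14, 16, 15, 18, 19, 22, 17]
end: lo=5, hi=5; v = [4, 5, 9, 10, 12, 13, 14, 16, 15, 18, 19, 22, 17]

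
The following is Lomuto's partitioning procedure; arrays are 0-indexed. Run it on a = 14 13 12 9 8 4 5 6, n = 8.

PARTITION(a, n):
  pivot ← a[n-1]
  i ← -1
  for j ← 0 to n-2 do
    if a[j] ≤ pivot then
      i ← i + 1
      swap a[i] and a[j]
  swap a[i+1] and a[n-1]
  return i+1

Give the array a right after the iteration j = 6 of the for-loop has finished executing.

4 5 12 9 8 14 13 6

pivot = a[7] = 6; i = -1
j=0: a[0]=14 > 6 → no swap
j=1: a[1]=13 > 6 → no swap
j=2: a[2]=12 > 6 → no swap
j=3: a[3]=9 > 6 → no swap
j=4: a[4]=8 > 6 → no swap
j=5: a[5]=4 ≤ 6 → i=0, swap a[0],a[5] → 4 13 12 9 8 14 5 6
j=6: a[6]=5 ≤ 6 → i=1, swap a[1],a[6] → 4 5 12 9 8 14 13 6
(after j=6) a = 4 5 12 9 8 14 13 6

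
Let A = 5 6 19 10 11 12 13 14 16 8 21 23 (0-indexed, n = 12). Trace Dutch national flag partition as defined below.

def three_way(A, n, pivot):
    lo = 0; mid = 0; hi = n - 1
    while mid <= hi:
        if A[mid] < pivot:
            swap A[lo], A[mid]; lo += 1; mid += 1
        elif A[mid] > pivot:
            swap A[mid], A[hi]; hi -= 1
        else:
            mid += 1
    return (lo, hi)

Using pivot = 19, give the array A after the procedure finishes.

lo=0 mid=0 hi=11
5<19: swap(0,0), lo=1 mid=1 ⇒ 5 6 19 10 11 12 13 14 16 8 21 23
6<19: swap(1,1), lo=2 mid=2 ⇒ 5 6 19 10 11 12 13 14 16 8 21 23
19=19: mid=3
10<19: swap(2,3), lo=3 mid=4 ⇒ 5 6 10 19 11 12 13 14 16 8 21 23
11<19: swap(3,4), lo=4 mid=5 ⇒ 5 6 10 11 19 12 13 14 16 8 21 23
12<19: swap(4,5), lo=5 mid=6 ⇒ 5 6 10 11 12 19 13 14 16 8 21 23
13<19: swap(5,6), lo=6 mid=7 ⇒ 5 6 10 11 12 13 19 14 16 8 21 23
14<19: swap(6,7), lo=7 mid=8 ⇒ 5 6 10 11 12 13 14 19 16 8 21 23
16<19: swap(7,8), lo=8 mid=9 ⇒ 5 6 10 11 12 13 14 16 19 8 21 23
8<19: swap(8,9), lo=9 mid=10 ⇒ 5 6 10 11 12 13 14 16 8 19 21 23
21>19: swap(10,11), hi=10 ⇒ 5 6 10 11 12 13 14 16 8 19 23 21
23>19: swap(10,10), hi=9 ⇒ 5 6 10 11 12 13 14 16 8 19 23 21
done. lo=9 hi=9; A=5 6 10 11 12 13 14 16 8 19 23 21

5 6 10 11 12 13 14 16 8 19 23 21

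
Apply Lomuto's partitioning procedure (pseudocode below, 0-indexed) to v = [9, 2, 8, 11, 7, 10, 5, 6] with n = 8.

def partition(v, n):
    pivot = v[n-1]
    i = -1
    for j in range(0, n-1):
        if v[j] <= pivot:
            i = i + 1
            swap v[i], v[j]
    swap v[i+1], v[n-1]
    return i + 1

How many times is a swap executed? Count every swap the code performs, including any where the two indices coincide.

pivot = v[7] = 6; i = -1
j=0: v[0]=9 > 6 → no swap
j=1: v[1]=2 ≤ 6 → i=0, swap v[0],v[1] → [2, 9, 8, 11, 7, 10, 5, 6]
j=2: v[2]=8 > 6 → no swap
j=3: v[3]=11 > 6 → no swap
j=4: v[4]=7 > 6 → no swap
j=5: v[5]=10 > 6 → no swap
j=6: v[6]=5 ≤ 6 → i=1, swap v[1],v[6] → [2, 5, 8, 11, 7, 10, 9, 6]
final swap v[2],v[7] → [2, 5, 6, 11, 7, 10, 9, 8]; return 2

3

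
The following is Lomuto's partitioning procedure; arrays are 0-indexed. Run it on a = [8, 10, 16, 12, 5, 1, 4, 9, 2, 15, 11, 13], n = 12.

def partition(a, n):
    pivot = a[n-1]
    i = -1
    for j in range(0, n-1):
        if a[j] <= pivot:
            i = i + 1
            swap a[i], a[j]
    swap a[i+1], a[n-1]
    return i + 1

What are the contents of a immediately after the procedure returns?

[8, 10, 12, 5, 1, 4, 9, 2, 11, 13, 16, 15]

pivot = a[11] = 13; i = -1
j=0: a[0]=8 ≤ 13 → i=0, swap a[0],a[0] (no change) → [8, 10, 16, 12, 5, 1, 4, 9, 2, 15, 11, 13]
j=1: a[1]=10 ≤ 13 → i=1, swap a[1],a[1] (no change) → [8, 10, 16, 12, 5, 1, 4, 9, 2, 15, 11, 13]
j=2: a[2]=16 > 13 → no swap
j=3: a[3]=12 ≤ 13 → i=2, swap a[2],a[3] → [8, 10, 12, 16, 5, 1, 4, 9, 2, 15, 11, 13]
j=4: a[4]=5 ≤ 13 → i=3, swap a[3],a[4] → [8, 10, 12, 5, 16, 1, 4, 9, 2, 15, 11, 13]
j=5: a[5]=1 ≤ 13 → i=4, swap a[4],a[5] → [8, 10, 12, 5, 1, 16, 4, 9, 2, 15, 11, 13]
j=6: a[6]=4 ≤ 13 → i=5, swap a[5],a[6] → [8, 10, 12, 5, 1, 4, 16, 9, 2, 15, 11, 13]
j=7: a[7]=9 ≤ 13 → i=6, swap a[6],a[7] → [8, 10, 12, 5, 1, 4, 9, 16, 2, 15, 11, 13]
j=8: a[8]=2 ≤ 13 → i=7, swap a[7],a[8] → [8, 10, 12, 5, 1, 4, 9, 2, 16, 15, 11, 13]
j=9: a[9]=15 > 13 → no swap
j=10: a[10]=11 ≤ 13 → i=8, swap a[8],a[10] → [8, 10, 12, 5, 1, 4, 9, 2, 11, 15, 16, 13]
final swap a[9],a[11] → [8, 10, 12, 5, 1, 4, 9, 2, 11, 13, 16, 15]; return 9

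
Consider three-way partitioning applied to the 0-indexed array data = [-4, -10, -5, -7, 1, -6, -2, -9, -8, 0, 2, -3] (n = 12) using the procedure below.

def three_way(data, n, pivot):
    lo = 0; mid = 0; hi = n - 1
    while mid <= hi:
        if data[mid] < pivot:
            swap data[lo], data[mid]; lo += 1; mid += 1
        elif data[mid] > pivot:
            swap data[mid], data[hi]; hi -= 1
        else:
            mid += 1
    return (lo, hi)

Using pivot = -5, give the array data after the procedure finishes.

pivot = -5; lo=0, mid=0, hi=11
data[mid]=-4>-5: swap data[0],data[11]; hi=10 → [-3, -10, -5, -7, 1, -6, -2, -9, -8, 0, 2, -4]
data[mid]=-3>-5: swap data[0],data[10]; hi=9 → [2, -10, -5, -7, 1, -6, -2, -9, -8, 0, -3, -4]
data[mid]=2>-5: swap data[0],data[9]; hi=8 → [0, -10, -5, -7, 1, -6, -2, -9, -8, 2, -3, -4]
data[mid]=0>-5: swap data[0],data[8]; hi=7 → [-8, -10, -5, -7, 1, -6, -2, -9, 0, 2, -3, -4]
data[mid]=-8<-5: swap data[0],data[0]; lo=1,mid=1 → [-8, -10, -5, -7, 1, -6, -2, -9, 0, 2, -3, -4]
data[mid]=-10<-5: swap data[1],data[1]; lo=2,mid=2 → [-8, -10, -5, -7, 1, -6, -2, -9, 0, 2, -3, -4]
data[mid]=-5=-5: mid=3
data[mid]=-7<-5: swap data[2],data[3]; lo=3,mid=4 → [-8, -10, -7, -5, 1, -6, -2, -9, 0, 2, -3, -4]
data[mid]=1>-5: swap data[4],data[7]; hi=6 → [-8, -10, -7, -5, -9, -6, -2, 1, 0, 2, -3, -4]
data[mid]=-9<-5: swap data[3],data[4]; lo=4,mid=5 → [-8, -10, -7, -9, -5, -6, -2, 1, 0, 2, -3, -4]
data[mid]=-6<-5: swap data[4],data[5]; lo=5,mid=6 → [-8, -10, -7, -9, -6, -5, -2, 1, 0, 2, -3, -4]
data[mid]=-2>-5: swap data[6],data[6]; hi=5 → [-8, -10, -7, -9, -6, -5, -2, 1, 0, 2, -3, -4]
end: lo=5, hi=5; data = [-8, -10, -7, -9, -6, -5, -2, 1, 0, 2, -3, -4]

[-8, -10, -7, -9, -6, -5, -2, 1, 0, 2, -3, -4]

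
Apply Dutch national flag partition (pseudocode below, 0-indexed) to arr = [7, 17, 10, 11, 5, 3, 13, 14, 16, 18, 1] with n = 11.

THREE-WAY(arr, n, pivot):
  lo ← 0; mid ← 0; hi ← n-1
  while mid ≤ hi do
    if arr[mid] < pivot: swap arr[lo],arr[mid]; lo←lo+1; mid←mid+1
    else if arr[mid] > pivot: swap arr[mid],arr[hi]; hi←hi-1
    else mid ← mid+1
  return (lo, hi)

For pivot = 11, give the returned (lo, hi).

lo=0 mid=0 hi=10
7<11: swap(0,0), lo=1 mid=1 ⇒ [7, 17, 10, 11, 5, 3, 13, 14, 16, 18, 1]
17>11: swap(1,10), hi=9 ⇒ [7, 1, 10, 11, 5, 3, 13, 14, 16, 18, 17]
1<11: swap(1,1), lo=2 mid=2 ⇒ [7, 1, 10, 11, 5, 3, 13, 14, 16, 18, 17]
10<11: swap(2,2), lo=3 mid=3 ⇒ [7, 1, 10, 11, 5, 3, 13, 14, 16, 18, 17]
11=11: mid=4
5<11: swap(3,4), lo=4 mid=5 ⇒ [7, 1, 10, 5, 11, 3, 13, 14, 16, 18, 17]
3<11: swap(4,5), lo=5 mid=6 ⇒ [7, 1, 10, 5, 3, 11, 13, 14, 16, 18, 17]
13>11: swap(6,9), hi=8 ⇒ [7, 1, 10, 5, 3, 11, 18, 14, 16, 13, 17]
18>11: swap(6,8), hi=7 ⇒ [7, 1, 10, 5, 3, 11, 16, 14, 18, 13, 17]
16>11: swap(6,7), hi=6 ⇒ [7, 1, 10, 5, 3, 11, 14, 16, 18, 13, 17]
14>11: swap(6,6), hi=5 ⇒ [7, 1, 10, 5, 3, 11, 14, 16, 18, 13, 17]
done. lo=5 hi=5; arr=[7, 1, 10, 5, 3, 11, 14, 16, 18, 13, 17]

(5, 5)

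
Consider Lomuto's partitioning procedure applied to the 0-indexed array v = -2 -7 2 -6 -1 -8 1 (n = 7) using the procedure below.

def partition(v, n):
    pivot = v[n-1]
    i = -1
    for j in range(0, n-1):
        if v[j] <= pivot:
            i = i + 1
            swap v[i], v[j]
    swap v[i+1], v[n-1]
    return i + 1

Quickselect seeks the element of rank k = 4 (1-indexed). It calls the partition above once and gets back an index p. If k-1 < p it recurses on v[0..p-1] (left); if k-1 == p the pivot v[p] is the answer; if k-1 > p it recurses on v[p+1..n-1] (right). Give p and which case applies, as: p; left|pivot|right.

5; left

pivot=1, i=-1
j=0: -2≤1, i=0, swap(0,0) ⇒ -2 -7 2 -6 -1 -8 1
j=1: -7≤1, i=1, swap(1,1) ⇒ -2 -7 2 -6 -1 -8 1
j=2: 2>1, skip
j=3: -6≤1, i=2, swap(2,3) ⇒ -2 -7 -6 2 -1 -8 1
j=4: -1≤1, i=3, swap(3,4) ⇒ -2 -7 -6 -1 2 -8 1
j=5: -8≤1, i=4, swap(4,5) ⇒ -2 -7 -6 -1 -8 2 1
swap(5,6) ⇒ -2 -7 -6 -1 -8 1 2; return 5
p = 5; k-1 = 3 < 5 ⇒ left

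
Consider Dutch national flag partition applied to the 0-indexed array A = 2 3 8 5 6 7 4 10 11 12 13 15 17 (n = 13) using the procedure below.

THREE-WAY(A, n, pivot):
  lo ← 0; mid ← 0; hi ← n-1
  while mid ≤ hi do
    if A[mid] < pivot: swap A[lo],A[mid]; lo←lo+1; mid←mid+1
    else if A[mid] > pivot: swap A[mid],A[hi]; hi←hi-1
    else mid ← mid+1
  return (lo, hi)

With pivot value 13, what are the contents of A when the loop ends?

2 3 8 5 6 7 4 10 11 12 13 17 15

lo=0 mid=0 hi=12
2<13: swap(0,0), lo=1 mid=1 ⇒ 2 3 8 5 6 7 4 10 11 12 13 15 17
3<13: swap(1,1), lo=2 mid=2 ⇒ 2 3 8 5 6 7 4 10 11 12 13 15 17
8<13: swap(2,2), lo=3 mid=3 ⇒ 2 3 8 5 6 7 4 10 11 12 13 15 17
5<13: swap(3,3), lo=4 mid=4 ⇒ 2 3 8 5 6 7 4 10 11 12 13 15 17
6<13: swap(4,4), lo=5 mid=5 ⇒ 2 3 8 5 6 7 4 10 11 12 13 15 17
7<13: swap(5,5), lo=6 mid=6 ⇒ 2 3 8 5 6 7 4 10 11 12 13 15 17
4<13: swap(6,6), lo=7 mid=7 ⇒ 2 3 8 5 6 7 4 10 11 12 13 15 17
10<13: swap(7,7), lo=8 mid=8 ⇒ 2 3 8 5 6 7 4 10 11 12 13 15 17
11<13: swap(8,8), lo=9 mid=9 ⇒ 2 3 8 5 6 7 4 10 11 12 13 15 17
12<13: swap(9,9), lo=10 mid=10 ⇒ 2 3 8 5 6 7 4 10 11 12 13 15 17
13=13: mid=11
15>13: swap(11,12), hi=11 ⇒ 2 3 8 5 6 7 4 10 11 12 13 17 15
17>13: swap(11,11), hi=10 ⇒ 2 3 8 5 6 7 4 10 11 12 13 17 15
done. lo=10 hi=10; A=2 3 8 5 6 7 4 10 11 12 13 17 15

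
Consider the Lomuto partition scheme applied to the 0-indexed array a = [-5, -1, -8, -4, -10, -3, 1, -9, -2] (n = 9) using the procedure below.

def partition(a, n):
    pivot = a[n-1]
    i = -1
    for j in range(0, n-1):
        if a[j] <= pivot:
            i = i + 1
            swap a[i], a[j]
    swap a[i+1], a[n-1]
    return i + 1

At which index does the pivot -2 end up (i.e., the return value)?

pivot = a[8] = -2; i = -1
j=0: a[0]=-5 ≤ -2 → i=0, swap a[0],a[0] (no change) → [-5, -1, -8, -4, -10, -3, 1, -9, -2]
j=1: a[1]=-1 > -2 → no swap
j=2: a[2]=-8 ≤ -2 → i=1, swap a[1],a[2] → [-5, -8, -1, -4, -10, -3, 1, -9, -2]
j=3: a[3]=-4 ≤ -2 → i=2, swap a[2],a[3] → [-5, -8, -4, -1, -10, -3, 1, -9, -2]
j=4: a[4]=-10 ≤ -2 → i=3, swap a[3],a[4] → [-5, -8, -4, -10, -1, -3, 1, -9, -2]
j=5: a[5]=-3 ≤ -2 → i=4, swap a[4],a[5] → [-5, -8, -4, -10, -3, -1, 1, -9, -2]
j=6: a[6]=1 > -2 → no swap
j=7: a[7]=-9 ≤ -2 → i=5, swap a[5],a[7] → [-5, -8, -4, -10, -3, -9, 1, -1, -2]
final swap a[6],a[8] → [-5, -8, -4, -10, -3, -9, -2, -1, 1]; return 6

6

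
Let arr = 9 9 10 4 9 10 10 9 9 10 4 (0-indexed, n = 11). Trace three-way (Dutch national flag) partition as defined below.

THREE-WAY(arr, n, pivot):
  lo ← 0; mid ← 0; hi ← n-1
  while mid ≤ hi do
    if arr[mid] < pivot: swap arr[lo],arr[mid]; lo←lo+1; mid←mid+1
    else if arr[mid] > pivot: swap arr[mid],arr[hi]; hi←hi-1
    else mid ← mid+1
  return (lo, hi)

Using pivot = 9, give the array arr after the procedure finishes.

pivot = 9; lo=0, mid=0, hi=10
arr[mid]=9=9: mid=1
arr[mid]=9=9: mid=2
arr[mid]=10>9: swap arr[2],arr[10]; hi=9 → 9 9 4 4 9 10 10 9 9 10 10
arr[mid]=4<9: swap arr[0],arr[2]; lo=1,mid=3 → 4 9 9 4 9 10 10 9 9 10 10
arr[mid]=4<9: swap arr[1],arr[3]; lo=2,mid=4 → 4 4 9 9 9 10 10 9 9 10 10
arr[mid]=9=9: mid=5
arr[mid]=10>9: swap arr[5],arr[9]; hi=8 → 4 4 9 9 9 10 10 9 9 10 10
arr[mid]=10>9: swap arr[5],arr[8]; hi=7 → 4 4 9 9 9 9 10 9 10 10 10
arr[mid]=9=9: mid=6
arr[mid]=10>9: swap arr[6],arr[7]; hi=6 → 4 4 9 9 9 9 9 10 10 10 10
arr[mid]=9=9: mid=7
end: lo=2, hi=6; arr = 4 4 9 9 9 9 9 10 10 10 10

4 4 9 9 9 9 9 10 10 10 10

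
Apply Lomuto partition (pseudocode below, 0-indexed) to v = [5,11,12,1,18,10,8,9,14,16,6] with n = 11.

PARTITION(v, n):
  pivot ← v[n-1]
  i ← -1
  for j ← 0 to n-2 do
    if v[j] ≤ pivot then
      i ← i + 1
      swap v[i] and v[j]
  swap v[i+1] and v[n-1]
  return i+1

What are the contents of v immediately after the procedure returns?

[5,1,6,11,18,10,8,9,14,16,12]

pivot=6, i=-1
j=0: 5≤6, i=0, swap(0,0) ⇒ [5,11,12,1,18,10,8,9,14,16,6]
j=1: 11>6, skip
j=2: 12>6, skip
j=3: 1≤6, i=1, swap(1,3) ⇒ [5,1,12,11,18,10,8,9,14,16,6]
j=4: 18>6, skip
j=5: 10>6, skip
j=6: 8>6, skip
j=7: 9>6, skip
j=8: 14>6, skip
j=9: 16>6, skip
swap(2,10) ⇒ [5,1,6,11,18,10,8,9,14,16,12]; return 2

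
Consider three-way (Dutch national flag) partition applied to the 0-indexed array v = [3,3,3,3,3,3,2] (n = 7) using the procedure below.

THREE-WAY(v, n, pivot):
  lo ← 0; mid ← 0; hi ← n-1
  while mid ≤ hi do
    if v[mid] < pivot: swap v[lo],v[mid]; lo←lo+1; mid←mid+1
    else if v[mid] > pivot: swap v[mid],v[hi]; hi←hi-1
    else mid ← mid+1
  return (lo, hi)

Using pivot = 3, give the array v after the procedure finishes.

pivot = 3; lo=0, mid=0, hi=6
v[mid]=3=3: mid=1
v[mid]=3=3: mid=2
v[mid]=3=3: mid=3
v[mid]=3=3: mid=4
v[mid]=3=3: mid=5
v[mid]=3=3: mid=6
v[mid]=2<3: swap v[0],v[6]; lo=1,mid=7 → [2,3,3,3,3,3,3]
end: lo=1, hi=6; v = [2,3,3,3,3,3,3]

[2,3,3,3,3,3,3]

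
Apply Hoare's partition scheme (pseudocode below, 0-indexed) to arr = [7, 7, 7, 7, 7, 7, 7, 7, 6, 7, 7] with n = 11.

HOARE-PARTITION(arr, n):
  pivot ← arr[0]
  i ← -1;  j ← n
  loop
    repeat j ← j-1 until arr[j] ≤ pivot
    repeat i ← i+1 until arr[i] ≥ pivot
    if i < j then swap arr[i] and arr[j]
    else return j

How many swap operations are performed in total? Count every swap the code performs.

pivot = arr[0] = 7; i = -1, j = 11
j→10 (arr[10]=7≤7), i→0 (arr[0]=7≥7); i<j, swap → [7, 7, 7, 7, 7, 7, 7, 7, 6, 7, 7]
j→9 (arr[9]=7≤7), i→1 (arr[1]=7≥7); i<j, swap → [7, 7, 7, 7, 7, 7, 7, 7, 6, 7, 7]
j→8 (arr[8]=6≤7), i→2 (arr[2]=7≥7); i<j, swap → [7, 7, 6, 7, 7, 7, 7, 7, 7, 7, 7]
j→7 (arr[7]=7≤7), i→3 (arr[3]=7≥7); i<j, swap → [7, 7, 6, 7, 7, 7, 7, 7, 7, 7, 7]
j→6 (arr[6]=7≤7), i→4 (arr[4]=7≥7); i<j, swap → [7, 7, 6, 7, 7, 7, 7, 7, 7, 7, 7]
j→5, i→5; i≥j, return j=5. arr = [7, 7, 6, 7, 7, 7, 7, 7, 7, 7, 7]

5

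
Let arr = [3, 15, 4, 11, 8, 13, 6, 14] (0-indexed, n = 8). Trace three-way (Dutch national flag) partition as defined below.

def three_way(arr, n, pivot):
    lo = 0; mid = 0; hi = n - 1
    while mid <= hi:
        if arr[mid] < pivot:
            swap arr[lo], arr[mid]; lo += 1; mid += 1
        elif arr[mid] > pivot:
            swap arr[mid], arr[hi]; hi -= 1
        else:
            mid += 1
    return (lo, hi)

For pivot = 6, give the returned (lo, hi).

lo=0 mid=0 hi=7
3<6: swap(0,0), lo=1 mid=1 ⇒ [3, 15, 4, 11, 8, 13, 6, 14]
15>6: swap(1,7), hi=6 ⇒ [3, 14, 4, 11, 8, 13, 6, 15]
14>6: swap(1,6), hi=5 ⇒ [3, 6, 4, 11, 8, 13, 14, 15]
6=6: mid=2
4<6: swap(1,2), lo=2 mid=3 ⇒ [3, 4, 6, 11, 8, 13, 14, 15]
11>6: swap(3,5), hi=4 ⇒ [3, 4, 6, 13, 8, 11, 14, 15]
13>6: swap(3,4), hi=3 ⇒ [3, 4, 6, 8, 13, 11, 14, 15]
8>6: swap(3,3), hi=2 ⇒ [3, 4, 6, 8, 13, 11, 14, 15]
done. lo=2 hi=2; arr=[3, 4, 6, 8, 13, 11, 14, 15]

(2, 2)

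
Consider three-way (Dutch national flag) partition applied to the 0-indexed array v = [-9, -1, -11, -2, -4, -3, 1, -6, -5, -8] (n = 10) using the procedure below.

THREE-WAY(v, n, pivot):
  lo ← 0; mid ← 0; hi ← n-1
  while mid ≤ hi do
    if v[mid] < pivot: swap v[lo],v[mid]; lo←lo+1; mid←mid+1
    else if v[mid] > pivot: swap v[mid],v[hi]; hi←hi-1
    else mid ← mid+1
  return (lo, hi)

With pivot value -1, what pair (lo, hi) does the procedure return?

(8, 8)

pivot = -1; lo=0, mid=0, hi=9
v[mid]=-9<-1: swap v[0],v[0]; lo=1,mid=1 → [-9, -1, -11, -2, -4, -3, 1, -6, -5, -8]
v[mid]=-1=-1: mid=2
v[mid]=-11<-1: swap v[1],v[2]; lo=2,mid=3 → [-9, -11, -1, -2, -4, -3, 1, -6, -5, -8]
v[mid]=-2<-1: swap v[2],v[3]; lo=3,mid=4 → [-9, -11, -2, -1, -4, -3, 1, -6, -5, -8]
v[mid]=-4<-1: swap v[3],v[4]; lo=4,mid=5 → [-9, -11, -2, -4, -1, -3, 1, -6, -5, -8]
v[mid]=-3<-1: swap v[4],v[5]; lo=5,mid=6 → [-9, -11, -2, -4, -3, -1, 1, -6, -5, -8]
v[mid]=1>-1: swap v[6],v[9]; hi=8 → [-9, -11, -2, -4, -3, -1, -8, -6, -5, 1]
v[mid]=-8<-1: swap v[5],v[6]; lo=6,mid=7 → [-9, -11, -2, -4, -3, -8, -1, -6, -5, 1]
v[mid]=-6<-1: swap v[6],v[7]; lo=7,mid=8 → [-9, -11, -2, -4, -3, -8, -6, -1, -5, 1]
v[mid]=-5<-1: swap v[7],v[8]; lo=8,mid=9 → [-9, -11, -2, -4, -3, -8, -6, -5, -1, 1]
end: lo=8, hi=8; v = [-9, -11, -2, -4, -3, -8, -6, -5, -1, 1]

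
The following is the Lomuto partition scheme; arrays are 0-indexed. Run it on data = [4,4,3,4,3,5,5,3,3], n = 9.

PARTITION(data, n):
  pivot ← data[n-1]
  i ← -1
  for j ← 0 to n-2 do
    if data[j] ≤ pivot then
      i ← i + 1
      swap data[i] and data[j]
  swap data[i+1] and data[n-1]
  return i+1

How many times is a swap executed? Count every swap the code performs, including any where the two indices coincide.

pivot=3, i=-1
j=0: 4>3, skip
j=1: 4>3, skip
j=2: 3≤3, i=0, swap(0,2) ⇒ [3,4,4,4,3,5,5,3,3]
j=3: 4>3, skip
j=4: 3≤3, i=1, swap(1,4) ⇒ [3,3,4,4,4,5,5,3,3]
j=5: 5>3, skip
j=6: 5>3, skip
j=7: 3≤3, i=2, swap(2,7) ⇒ [3,3,3,4,4,5,5,4,3]
swap(3,8) ⇒ [3,3,3,3,4,5,5,4,4]; return 3

4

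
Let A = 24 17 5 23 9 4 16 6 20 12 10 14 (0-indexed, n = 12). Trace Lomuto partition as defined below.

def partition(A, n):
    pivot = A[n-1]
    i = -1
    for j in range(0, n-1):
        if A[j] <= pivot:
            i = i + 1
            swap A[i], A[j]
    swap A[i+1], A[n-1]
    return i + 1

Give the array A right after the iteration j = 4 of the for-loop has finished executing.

5 9 24 23 17 4 16 6 20 12 10 14

pivot=14, i=-1
j=0: 24>14, skip
j=1: 17>14, skip
j=2: 5≤14, i=0, swap(0,2) ⇒ 5 17 24 23 9 4 16 6 20 12 10 14
j=3: 23>14, skip
j=4: 9≤14, i=1, swap(1,4) ⇒ 5 9 24 23 17 4 16 6 20 12 10 14
(after j=4) A = 5 9 24 23 17 4 16 6 20 12 10 14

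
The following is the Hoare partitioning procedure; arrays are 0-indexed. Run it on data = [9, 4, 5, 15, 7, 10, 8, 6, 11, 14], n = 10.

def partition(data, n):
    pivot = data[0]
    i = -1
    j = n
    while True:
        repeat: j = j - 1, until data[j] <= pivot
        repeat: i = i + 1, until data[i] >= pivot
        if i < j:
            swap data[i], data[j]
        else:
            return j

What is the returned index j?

pivot = data[0] = 9; i = -1, j = 10
j→7 (data[7]=6≤9), i→0 (data[0]=9≥9); i<j, swap → [6, 4, 5, 15, 7, 10, 8, 9, 11, 14]
j→6 (data[6]=8≤9), i→3 (data[3]=15≥9); i<j, swap → [6, 4, 5, 8, 7, 10, 15, 9, 11, 14]
j→4, i→5; i≥j, return j=4. data = [6, 4, 5, 8, 7, 10, 15, 9, 11, 14]

4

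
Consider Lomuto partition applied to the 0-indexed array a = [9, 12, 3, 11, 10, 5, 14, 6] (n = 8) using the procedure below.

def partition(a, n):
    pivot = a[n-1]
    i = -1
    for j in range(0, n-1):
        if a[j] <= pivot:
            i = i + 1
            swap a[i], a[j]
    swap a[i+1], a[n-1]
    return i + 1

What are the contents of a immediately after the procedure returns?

[3, 5, 6, 11, 10, 12, 14, 9]

pivot = a[7] = 6; i = -1
j=0: a[0]=9 > 6 → no swap
j=1: a[1]=12 > 6 → no swap
j=2: a[2]=3 ≤ 6 → i=0, swap a[0],a[2] → [3, 12, 9, 11, 10, 5, 14, 6]
j=3: a[3]=11 > 6 → no swap
j=4: a[4]=10 > 6 → no swap
j=5: a[5]=5 ≤ 6 → i=1, swap a[1],a[5] → [3, 5, 9, 11, 10, 12, 14, 6]
j=6: a[6]=14 > 6 → no swap
final swap a[2],a[7] → [3, 5, 6, 11, 10, 12, 14, 9]; return 2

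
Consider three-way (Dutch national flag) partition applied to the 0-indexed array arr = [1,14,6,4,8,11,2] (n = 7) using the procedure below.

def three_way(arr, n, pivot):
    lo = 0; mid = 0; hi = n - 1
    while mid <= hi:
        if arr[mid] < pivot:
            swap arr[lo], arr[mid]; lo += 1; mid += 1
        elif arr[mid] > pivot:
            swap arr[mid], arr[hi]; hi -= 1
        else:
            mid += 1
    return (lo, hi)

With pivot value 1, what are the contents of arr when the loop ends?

[1,6,4,8,11,2,14]

pivot = 1; lo=0, mid=0, hi=6
arr[mid]=1=1: mid=1
arr[mid]=14>1: swap arr[1],arr[6]; hi=5 → [1,2,6,4,8,11,14]
arr[mid]=2>1: swap arr[1],arr[5]; hi=4 → [1,11,6,4,8,2,14]
arr[mid]=11>1: swap arr[1],arr[4]; hi=3 → [1,8,6,4,11,2,14]
arr[mid]=8>1: swap arr[1],arr[3]; hi=2 → [1,4,6,8,11,2,14]
arr[mid]=4>1: swap arr[1],arr[2]; hi=1 → [1,6,4,8,11,2,14]
arr[mid]=6>1: swap arr[1],arr[1]; hi=0 → [1,6,4,8,11,2,14]
end: lo=0, hi=0; arr = [1,6,4,8,11,2,14]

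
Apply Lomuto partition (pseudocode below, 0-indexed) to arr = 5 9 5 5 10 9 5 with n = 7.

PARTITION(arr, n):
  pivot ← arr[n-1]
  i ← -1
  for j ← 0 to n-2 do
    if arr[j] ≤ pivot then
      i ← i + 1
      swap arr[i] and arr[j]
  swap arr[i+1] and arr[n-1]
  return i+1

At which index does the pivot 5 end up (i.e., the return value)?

pivot=5, i=-1
j=0: 5≤5, i=0, swap(0,0) ⇒ 5 9 5 5 10 9 5
j=1: 9>5, skip
j=2: 5≤5, i=1, swap(1,2) ⇒ 5 5 9 5 10 9 5
j=3: 5≤5, i=2, swap(2,3) ⇒ 5 5 5 9 10 9 5
j=4: 10>5, skip
j=5: 9>5, skip
swap(3,6) ⇒ 5 5 5 5 10 9 9; return 3

3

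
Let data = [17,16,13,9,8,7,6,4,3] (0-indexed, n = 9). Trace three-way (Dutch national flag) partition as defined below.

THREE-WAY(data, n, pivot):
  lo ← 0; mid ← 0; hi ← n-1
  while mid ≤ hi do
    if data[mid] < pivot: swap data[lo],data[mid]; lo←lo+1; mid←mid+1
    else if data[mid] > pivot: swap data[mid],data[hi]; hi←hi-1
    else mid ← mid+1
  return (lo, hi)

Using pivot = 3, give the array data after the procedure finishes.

lo=0 mid=0 hi=8
17>3: swap(0,8), hi=7 ⇒ [3,16,13,9,8,7,6,4,17]
3=3: mid=1
16>3: swap(1,7), hi=6 ⇒ [3,4,13,9,8,7,6,16,17]
4>3: swap(1,6), hi=5 ⇒ [3,6,13,9,8,7,4,16,17]
6>3: swap(1,5), hi=4 ⇒ [3,7,13,9,8,6,4,16,17]
7>3: swap(1,4), hi=3 ⇒ [3,8,13,9,7,6,4,16,17]
8>3: swap(1,3), hi=2 ⇒ [3,9,13,8,7,6,4,16,17]
9>3: swap(1,2), hi=1 ⇒ [3,13,9,8,7,6,4,16,17]
13>3: swap(1,1), hi=0 ⇒ [3,13,9,8,7,6,4,16,17]
done. lo=0 hi=0; data=[3,13,9,8,7,6,4,16,17]

[3,13,9,8,7,6,4,16,17]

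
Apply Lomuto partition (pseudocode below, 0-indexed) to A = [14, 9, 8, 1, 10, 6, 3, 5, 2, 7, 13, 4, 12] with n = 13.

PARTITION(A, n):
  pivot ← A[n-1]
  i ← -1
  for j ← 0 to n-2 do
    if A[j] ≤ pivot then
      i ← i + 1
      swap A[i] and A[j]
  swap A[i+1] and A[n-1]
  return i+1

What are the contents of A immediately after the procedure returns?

[9, 8, 1, 10, 6, 3, 5, 2, 7, 4, 12, 14, 13]

pivot = A[12] = 12; i = -1
j=0: A[0]=14 > 12 → no swap
j=1: A[1]=9 ≤ 12 → i=0, swap A[0],A[1] → [9, 14, 8, 1, 10, 6, 3, 5, 2, 7, 13, 4, 12]
j=2: A[2]=8 ≤ 12 → i=1, swap A[1],A[2] → [9, 8, 14, 1, 10, 6, 3, 5, 2, 7, 13, 4, 12]
j=3: A[3]=1 ≤ 12 → i=2, swap A[2],A[3] → [9, 8, 1, 14, 10, 6, 3, 5, 2, 7, 13, 4, 12]
j=4: A[4]=10 ≤ 12 → i=3, swap A[3],A[4] → [9, 8, 1, 10, 14, 6, 3, 5, 2, 7, 13, 4, 12]
j=5: A[5]=6 ≤ 12 → i=4, swap A[4],A[5] → [9, 8, 1, 10, 6, 14, 3, 5, 2, 7, 13, 4, 12]
j=6: A[6]=3 ≤ 12 → i=5, swap A[5],A[6] → [9, 8, 1, 10, 6, 3, 14, 5, 2, 7, 13, 4, 12]
j=7: A[7]=5 ≤ 12 → i=6, swap A[6],A[7] → [9, 8, 1, 10, 6, 3, 5, 14, 2, 7, 13, 4, 12]
j=8: A[8]=2 ≤ 12 → i=7, swap A[7],A[8] → [9, 8, 1, 10, 6, 3, 5, 2, 14, 7, 13, 4, 12]
j=9: A[9]=7 ≤ 12 → i=8, swap A[8],A[9] → [9, 8, 1, 10, 6, 3, 5, 2, 7, 14, 13, 4, 12]
j=10: A[10]=13 > 12 → no swap
j=11: A[11]=4 ≤ 12 → i=9, swap A[9],A[11] → [9, 8, 1, 10, 6, 3, 5, 2, 7, 4, 13, 14, 12]
final swap A[10],A[12] → [9, 8, 1, 10, 6, 3, 5, 2, 7, 4, 12, 14, 13]; return 10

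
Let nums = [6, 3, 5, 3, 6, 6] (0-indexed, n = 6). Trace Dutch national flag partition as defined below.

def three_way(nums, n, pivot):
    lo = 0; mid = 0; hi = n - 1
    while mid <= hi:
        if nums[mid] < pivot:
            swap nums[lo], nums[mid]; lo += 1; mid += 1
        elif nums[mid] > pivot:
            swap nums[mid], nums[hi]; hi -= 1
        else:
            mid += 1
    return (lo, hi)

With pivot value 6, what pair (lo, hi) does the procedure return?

pivot = 6; lo=0, mid=0, hi=5
nums[mid]=6=6: mid=1
nums[mid]=3<6: swap nums[0],nums[1]; lo=1,mid=2 → [3, 6, 5, 3, 6, 6]
nums[mid]=5<6: swap nums[1],nums[2]; lo=2,mid=3 → [3, 5, 6, 3, 6, 6]
nums[mid]=3<6: swap nums[2],nums[3]; lo=3,mid=4 → [3, 5, 3, 6, 6, 6]
nums[mid]=6=6: mid=5
nums[mid]=6=6: mid=6
end: lo=3, hi=5; nums = [3, 5, 3, 6, 6, 6]

(3, 5)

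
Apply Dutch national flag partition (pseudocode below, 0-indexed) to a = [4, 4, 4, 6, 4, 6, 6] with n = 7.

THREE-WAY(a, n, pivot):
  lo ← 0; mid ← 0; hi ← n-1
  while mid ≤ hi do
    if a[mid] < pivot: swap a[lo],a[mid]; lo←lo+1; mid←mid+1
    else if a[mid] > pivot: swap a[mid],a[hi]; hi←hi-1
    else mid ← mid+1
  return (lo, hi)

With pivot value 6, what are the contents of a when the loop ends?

[4, 4, 4, 4, 6, 6, 6]

pivot = 6; lo=0, mid=0, hi=6
a[mid]=4<6: swap a[0],a[0]; lo=1,mid=1 → [4, 4, 4, 6, 4, 6, 6]
a[mid]=4<6: swap a[1],a[1]; lo=2,mid=2 → [4, 4, 4, 6, 4, 6, 6]
a[mid]=4<6: swap a[2],a[2]; lo=3,mid=3 → [4, 4, 4, 6, 4, 6, 6]
a[mid]=6=6: mid=4
a[mid]=4<6: swap a[3],a[4]; lo=4,mid=5 → [4, 4, 4, 4, 6, 6, 6]
a[mid]=6=6: mid=6
a[mid]=6=6: mid=7
end: lo=4, hi=6; a = [4, 4, 4, 4, 6, 6, 6]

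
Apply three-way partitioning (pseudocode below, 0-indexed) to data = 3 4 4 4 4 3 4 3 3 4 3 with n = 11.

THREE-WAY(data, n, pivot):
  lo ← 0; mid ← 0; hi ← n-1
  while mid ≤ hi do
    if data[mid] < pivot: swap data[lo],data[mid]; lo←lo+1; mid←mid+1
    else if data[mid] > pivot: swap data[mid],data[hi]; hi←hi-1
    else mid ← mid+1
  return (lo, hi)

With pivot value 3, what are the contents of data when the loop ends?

3 3 3 3 3 4 4 4 4 4 4

lo=0 mid=0 hi=10
3=3: mid=1
4>3: swap(1,10), hi=9 ⇒ 3 3 4 4 4 3 4 3 3 4 4
3=3: mid=2
4>3: swap(2,9), hi=8 ⇒ 3 3 4 4 4 3 4 3 3 4 4
4>3: swap(2,8), hi=7 ⇒ 3 3 3 4 4 3 4 3 4 4 4
3=3: mid=3
4>3: swap(3,7), hi=6 ⇒ 3 3 3 3 4 3 4 4 4 4 4
3=3: mid=4
4>3: swap(4,6), hi=5 ⇒ 3 3 3 3 4 3 4 4 4 4 4
4>3: swap(4,5), hi=4 ⇒ 3 3 3 3 3 4 4 4 4 4 4
3=3: mid=5
done. lo=0 hi=4; data=3 3 3 3 3 4 4 4 4 4 4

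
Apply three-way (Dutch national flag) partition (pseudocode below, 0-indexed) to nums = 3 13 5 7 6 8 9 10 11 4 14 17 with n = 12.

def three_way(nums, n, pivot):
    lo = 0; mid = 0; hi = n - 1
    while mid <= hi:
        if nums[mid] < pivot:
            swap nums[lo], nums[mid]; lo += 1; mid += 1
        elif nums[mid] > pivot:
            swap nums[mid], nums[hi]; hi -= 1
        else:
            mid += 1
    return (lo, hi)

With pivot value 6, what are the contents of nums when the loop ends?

pivot = 6; lo=0, mid=0, hi=11
nums[mid]=3<6: swap nums[0],nums[0]; lo=1,mid=1 → 3 13 5 7 6 8 9 10 11 4 14 17
nums[mid]=13>6: swap nums[1],nums[11]; hi=10 → 3 17 5 7 6 8 9 10 11 4 14 13
nums[mid]=17>6: swap nums[1],nums[10]; hi=9 → 3 14 5 7 6 8 9 10 11 4 17 13
nums[mid]=14>6: swap nums[1],nums[9]; hi=8 → 3 4 5 7 6 8 9 10 11 14 17 13
nums[mid]=4<6: swap nums[1],nums[1]; lo=2,mid=2 → 3 4 5 7 6 8 9 10 11 14 17 13
nums[mid]=5<6: swap nums[2],nums[2]; lo=3,mid=3 → 3 4 5 7 6 8 9 10 11 14 17 13
nums[mid]=7>6: swap nums[3],nums[8]; hi=7 → 3 4 5 11 6 8 9 10 7 14 17 13
nums[mid]=11>6: swap nums[3],nums[7]; hi=6 → 3 4 5 10 6 8 9 11 7 14 17 13
nums[mid]=10>6: swap nums[3],nums[6]; hi=5 → 3 4 5 9 6 8 10 11 7 14 17 13
nums[mid]=9>6: swap nums[3],nums[5]; hi=4 → 3 4 5 8 6 9 10 11 7 14 17 13
nums[mid]=8>6: swap nums[3],nums[4]; hi=3 → 3 4 5 6 8 9 10 11 7 14 17 13
nums[mid]=6=6: mid=4
end: lo=3, hi=3; nums = 3 4 5 6 8 9 10 11 7 14 17 13

3 4 5 6 8 9 10 11 7 14 17 13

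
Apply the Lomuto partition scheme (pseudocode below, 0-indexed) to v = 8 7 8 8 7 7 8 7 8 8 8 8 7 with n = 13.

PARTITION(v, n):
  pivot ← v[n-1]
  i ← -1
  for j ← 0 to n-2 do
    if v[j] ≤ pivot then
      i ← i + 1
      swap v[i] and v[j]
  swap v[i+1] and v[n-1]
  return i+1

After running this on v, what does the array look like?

pivot = v[12] = 7; i = -1
j=0: v[0]=8 > 7 → no swap
j=1: v[1]=7 ≤ 7 → i=0, swap v[0],v[1] → 7 8 8 8 7 7 8 7 8 8 8 8 7
j=2: v[2]=8 > 7 → no swap
j=3: v[3]=8 > 7 → no swap
j=4: v[4]=7 ≤ 7 → i=1, swap v[1],v[4] → 7 7 8 8 8 7 8 7 8 8 8 8 7
j=5: v[5]=7 ≤ 7 → i=2, swap v[2],v[5] → 7 7 7 8 8 8 8 7 8 8 8 8 7
j=6: v[6]=8 > 7 → no swap
j=7: v[7]=7 ≤ 7 → i=3, swap v[3],v[7] → 7 7 7 7 8 8 8 8 8 8 8 8 7
j=8: v[8]=8 > 7 → no swap
j=9: v[9]=8 > 7 → no swap
j=10: v[10]=8 > 7 → no swap
j=11: v[11]=8 > 7 → no swap
final swap v[4],v[12] → 7 7 7 7 7 8 8 8 8 8 8 8 8; return 4

7 7 7 7 7 8 8 8 8 8 8 8 8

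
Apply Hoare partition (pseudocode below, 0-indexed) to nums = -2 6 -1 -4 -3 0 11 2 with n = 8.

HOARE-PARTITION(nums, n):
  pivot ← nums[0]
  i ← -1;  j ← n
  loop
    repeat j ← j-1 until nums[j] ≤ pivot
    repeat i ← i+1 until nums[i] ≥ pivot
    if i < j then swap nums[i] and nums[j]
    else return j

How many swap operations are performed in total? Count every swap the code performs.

2

pivot=-2
j stops at 4 (-3), i stops at 0 (-2); swap ⇒ -3 6 -1 -4 -2 0 11 2
j stops at 3 (-4), i stops at 1 (6); swap ⇒ -3 -4 -1 6 -2 0 11 2
j stops at 1, i stops at 2; i≥j ⇒ return 1. nums=-3 -4 -1 6 -2 0 11 2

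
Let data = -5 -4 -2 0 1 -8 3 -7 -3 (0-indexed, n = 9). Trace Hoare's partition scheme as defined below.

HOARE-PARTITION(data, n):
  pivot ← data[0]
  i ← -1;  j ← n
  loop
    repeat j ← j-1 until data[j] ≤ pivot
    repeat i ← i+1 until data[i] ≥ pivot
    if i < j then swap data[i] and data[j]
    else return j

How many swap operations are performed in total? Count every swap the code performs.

2

pivot=-5
j stops at 7 (-7), i stops at 0 (-5); swap ⇒ -7 -4 -2 0 1 -8 3 -5 -3
j stops at 5 (-8), i stops at 1 (-4); swap ⇒ -7 -8 -2 0 1 -4 3 -5 -3
j stops at 1, i stops at 2; i≥j ⇒ return 1. data=-7 -8 -2 0 1 -4 3 -5 -3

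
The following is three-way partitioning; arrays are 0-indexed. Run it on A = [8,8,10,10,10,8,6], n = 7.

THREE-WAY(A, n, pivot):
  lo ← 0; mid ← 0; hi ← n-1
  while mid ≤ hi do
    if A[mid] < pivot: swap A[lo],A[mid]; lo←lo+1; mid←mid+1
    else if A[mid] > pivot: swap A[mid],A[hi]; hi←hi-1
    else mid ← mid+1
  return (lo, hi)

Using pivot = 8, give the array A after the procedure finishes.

pivot = 8; lo=0, mid=0, hi=6
A[mid]=8=8: mid=1
A[mid]=8=8: mid=2
A[mid]=10>8: swap A[2],A[6]; hi=5 → [8,8,6,10,10,8,10]
A[mid]=6<8: swap A[0],A[2]; lo=1,mid=3 → [6,8,8,10,10,8,10]
A[mid]=10>8: swap A[3],A[5]; hi=4 → [6,8,8,8,10,10,10]
A[mid]=8=8: mid=4
A[mid]=10>8: swap A[4],A[4]; hi=3 → [6,8,8,8,10,10,10]
end: lo=1, hi=3; A = [6,8,8,8,10,10,10]

[6,8,8,8,10,10,10]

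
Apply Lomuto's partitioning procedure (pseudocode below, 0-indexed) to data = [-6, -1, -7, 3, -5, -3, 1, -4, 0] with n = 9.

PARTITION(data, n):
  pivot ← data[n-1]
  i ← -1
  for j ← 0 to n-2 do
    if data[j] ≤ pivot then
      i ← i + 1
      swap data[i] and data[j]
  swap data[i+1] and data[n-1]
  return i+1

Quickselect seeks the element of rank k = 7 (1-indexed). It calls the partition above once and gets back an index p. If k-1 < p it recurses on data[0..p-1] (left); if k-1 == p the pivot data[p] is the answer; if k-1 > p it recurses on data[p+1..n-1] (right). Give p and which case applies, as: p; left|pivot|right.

pivot=0, i=-1
j=0: -6≤0, i=0, swap(0,0) ⇒ [-6, -1, -7, 3, -5, -3, 1, -4, 0]
j=1: -1≤0, i=1, swap(1,1) ⇒ [-6, -1, -7, 3, -5, -3, 1, -4, 0]
j=2: -7≤0, i=2, swap(2,2) ⇒ [-6, -1, -7, 3, -5, -3, 1, -4, 0]
j=3: 3>0, skip
j=4: -5≤0, i=3, swap(3,4) ⇒ [-6, -1, -7, -5, 3, -3, 1, -4, 0]
j=5: -3≤0, i=4, swap(4,5) ⇒ [-6, -1, -7, -5, -3, 3, 1, -4, 0]
j=6: 1>0, skip
j=7: -4≤0, i=5, swap(5,7) ⇒ [-6, -1, -7, -5, -3, -4, 1, 3, 0]
swap(6,8) ⇒ [-6, -1, -7, -5, -3, -4, 0, 3, 1]; return 6
p = 6; k-1 = 6 == 6 ⇒ pivot

6; pivot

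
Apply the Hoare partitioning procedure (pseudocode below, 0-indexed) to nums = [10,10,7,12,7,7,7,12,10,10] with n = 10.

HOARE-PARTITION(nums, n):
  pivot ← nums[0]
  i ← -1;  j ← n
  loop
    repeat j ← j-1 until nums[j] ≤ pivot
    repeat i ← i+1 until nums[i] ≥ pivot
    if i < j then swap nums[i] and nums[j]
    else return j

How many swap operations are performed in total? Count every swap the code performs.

3

pivot=10
j stops at 9 (10), i stops at 0 (10); swap ⇒ [10,10,7,12,7,7,7,12,10,10]
j stops at 8 (10), i stops at 1 (10); swap ⇒ [10,10,7,12,7,7,7,12,10,10]
j stops at 6 (7), i stops at 3 (12); swap ⇒ [10,10,7,7,7,7,12,12,10,10]
j stops at 5, i stops at 6; i≥j ⇒ return 5. nums=[10,10,7,7,7,7,12,12,10,10]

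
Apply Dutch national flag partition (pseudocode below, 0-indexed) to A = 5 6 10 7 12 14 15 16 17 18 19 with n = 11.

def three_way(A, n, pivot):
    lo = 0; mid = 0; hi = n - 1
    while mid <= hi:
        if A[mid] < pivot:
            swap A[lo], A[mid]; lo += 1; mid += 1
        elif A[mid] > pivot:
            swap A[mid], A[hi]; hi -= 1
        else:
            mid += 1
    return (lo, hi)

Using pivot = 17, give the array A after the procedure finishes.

lo=0 mid=0 hi=10
5<17: swap(0,0), lo=1 mid=1 ⇒ 5 6 10 7 12 14 15 16 17 18 19
6<17: swap(1,1), lo=2 mid=2 ⇒ 5 6 10 7 12 14 15 16 17 18 19
10<17: swap(2,2), lo=3 mid=3 ⇒ 5 6 10 7 12 14 15 16 17 18 19
7<17: swap(3,3), lo=4 mid=4 ⇒ 5 6 10 7 12 14 15 16 17 18 19
12<17: swap(4,4), lo=5 mid=5 ⇒ 5 6 10 7 12 14 15 16 17 18 19
14<17: swap(5,5), lo=6 mid=6 ⇒ 5 6 10 7 12 14 15 16 17 18 19
15<17: swap(6,6), lo=7 mid=7 ⇒ 5 6 10 7 12 14 15 16 17 18 19
16<17: swap(7,7), lo=8 mid=8 ⇒ 5 6 10 7 12 14 15 16 17 18 19
17=17: mid=9
18>17: swap(9,10), hi=9 ⇒ 5 6 10 7 12 14 15 16 17 19 18
19>17: swap(9,9), hi=8 ⇒ 5 6 10 7 12 14 15 16 17 19 18
done. lo=8 hi=8; A=5 6 10 7 12 14 15 16 17 19 18

5 6 10 7 12 14 15 16 17 19 18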